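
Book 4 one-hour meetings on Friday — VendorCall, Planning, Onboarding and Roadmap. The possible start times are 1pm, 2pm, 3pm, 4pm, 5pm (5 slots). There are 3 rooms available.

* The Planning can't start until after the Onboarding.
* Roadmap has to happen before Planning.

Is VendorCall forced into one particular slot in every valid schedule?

VendorCall can be 1pm (e.g. Planning in 2pm; Roadmap in 1pm; VendorCall in 1pm; Onboarding in 1pm) or 2pm (e.g. VendorCall in 2pm; Onboarding in 1pm; Roadmap in 1pm; Planning in 2pm).

No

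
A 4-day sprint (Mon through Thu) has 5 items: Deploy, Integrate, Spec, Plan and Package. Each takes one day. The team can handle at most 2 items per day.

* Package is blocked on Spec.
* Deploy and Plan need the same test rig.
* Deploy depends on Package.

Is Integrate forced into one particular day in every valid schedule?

Integrate can be Mon (e.g. Spec in Mon, Package in Tue, Integrate in Mon, Plan in Tue, Deploy in Wed) or Tue (e.g. Package -> Tue, Plan -> Mon, Deploy -> Wed, Integrate -> Tue, Spec -> Mon).

No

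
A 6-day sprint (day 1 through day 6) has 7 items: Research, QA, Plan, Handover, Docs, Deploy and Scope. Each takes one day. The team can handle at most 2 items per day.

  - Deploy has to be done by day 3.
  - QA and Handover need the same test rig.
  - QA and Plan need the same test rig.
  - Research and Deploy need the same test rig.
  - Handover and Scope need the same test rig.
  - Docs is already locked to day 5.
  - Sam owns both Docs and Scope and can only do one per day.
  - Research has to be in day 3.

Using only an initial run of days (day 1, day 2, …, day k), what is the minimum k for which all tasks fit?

5

With at most 2 per day and 7 tasks, at least 4 days are needed.
Docs can't be placed before day 5, so the schedule must run through at least day 5.
5 works (last occupied day: day 5): for example Research -> day 3; Handover -> day 2; Docs -> day 5; Scope -> day 3; Deploy -> day 1; QA -> day 1; Plan -> day 2.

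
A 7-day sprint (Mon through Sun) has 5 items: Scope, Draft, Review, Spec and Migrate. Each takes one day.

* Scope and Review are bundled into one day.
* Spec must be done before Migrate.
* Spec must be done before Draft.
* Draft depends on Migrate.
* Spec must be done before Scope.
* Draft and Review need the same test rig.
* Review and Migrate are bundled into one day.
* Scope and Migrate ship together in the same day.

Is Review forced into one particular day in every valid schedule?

Review can be Tue (e.g. Review -> Tue, Draft -> Wed, Spec -> Mon, Migrate -> Tue, Scope -> Tue) or Wed (e.g. Scope in Wed; Migrate in Wed; Spec in Mon; Draft in Thu; Review in Wed).

No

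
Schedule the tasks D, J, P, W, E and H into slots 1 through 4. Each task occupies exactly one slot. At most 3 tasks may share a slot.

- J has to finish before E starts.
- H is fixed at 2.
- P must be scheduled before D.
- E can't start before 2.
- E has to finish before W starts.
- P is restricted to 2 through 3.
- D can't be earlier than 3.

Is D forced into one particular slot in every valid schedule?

D can be 3 (e.g. E in 2; J in 1; D in 3; P in 2; W in 3; H in 2) or 4 (e.g. W -> 3, P -> 2, E -> 2, J -> 1, D -> 4, H -> 2).

No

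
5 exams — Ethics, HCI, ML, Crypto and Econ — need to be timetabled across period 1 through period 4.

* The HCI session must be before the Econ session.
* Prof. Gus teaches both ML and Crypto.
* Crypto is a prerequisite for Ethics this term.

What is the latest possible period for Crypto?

Downstream work caps Crypto at period 3.
Crypto at period 3 is achievable: ML in period 1; HCI in period 1; Ethics in period 4; Econ in period 2; Crypto in period 3.

period 3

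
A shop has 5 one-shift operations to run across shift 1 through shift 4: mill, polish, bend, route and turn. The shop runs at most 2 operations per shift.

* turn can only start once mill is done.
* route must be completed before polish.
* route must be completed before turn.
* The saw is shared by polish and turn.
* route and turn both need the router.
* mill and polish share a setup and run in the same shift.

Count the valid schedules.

12

Splitting on mill: it can be shift 2 (6), shift 3 (6). Listing each branch's schedules as (polish, bend, route, turn) by shift number:
mill=shift 2: (2,1,1,3) (2,1,1,4) (2,3,1,3) (2,3,1,4) (2,4,1,3) (2,4,1,4) — 6.
mill=shift 3: (3,1,1,4) (3,1,2,4) (3,2,1,4) (3,2,2,4) (3,4,1,4) (3,4,2,4) — 6.
Summing: 6 + 6 = 12.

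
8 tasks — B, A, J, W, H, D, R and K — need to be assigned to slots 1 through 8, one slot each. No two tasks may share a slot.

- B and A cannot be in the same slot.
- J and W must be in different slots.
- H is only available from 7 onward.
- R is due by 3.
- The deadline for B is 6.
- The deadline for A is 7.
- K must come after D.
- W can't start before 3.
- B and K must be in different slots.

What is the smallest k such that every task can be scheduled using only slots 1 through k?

The precedence chain requires at least 2 distinct slots.
With at most 1 per slot and 8 tasks, at least 8 slots are needed.
H can't be placed before 7, so the schedule must run through at least slot 7.
8 works (last occupied slot: 8): for example B=2; J=8; W=3; R=1; A=4; D=5; H=7; K=6.

8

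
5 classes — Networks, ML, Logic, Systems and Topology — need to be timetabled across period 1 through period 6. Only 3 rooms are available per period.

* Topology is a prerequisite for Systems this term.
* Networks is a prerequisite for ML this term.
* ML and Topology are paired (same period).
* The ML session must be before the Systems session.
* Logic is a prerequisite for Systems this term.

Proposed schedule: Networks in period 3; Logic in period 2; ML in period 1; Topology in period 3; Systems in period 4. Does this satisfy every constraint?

ML and Topology are paired (same period) — violated.
Topology is a prerequisite for Systems this term — holds.
Networks is a prerequisite for ML this term — violated.
Only 3 rooms are available per period — holds.
The ML session must be before the Systems session — holds.
Logic is a prerequisite for Systems this term — holds.

No. Networks is a prerequisite for ML this term is not satisfied.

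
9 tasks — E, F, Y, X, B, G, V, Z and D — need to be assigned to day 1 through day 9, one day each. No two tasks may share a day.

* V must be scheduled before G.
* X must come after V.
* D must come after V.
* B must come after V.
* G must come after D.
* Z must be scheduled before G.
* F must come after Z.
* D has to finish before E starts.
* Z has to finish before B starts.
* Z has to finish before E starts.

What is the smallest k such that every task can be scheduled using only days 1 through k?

9

The precedence chain requires at least 3 distinct days.
With at most 1 per day and 9 tasks, at least 9 days are needed.
9 works (last occupied day: day 9): for example D in day 3; Z in day 2; X in day 8; E in day 5; Y in day 9; F in day 7; G in day 4; B in day 6; V in day 1.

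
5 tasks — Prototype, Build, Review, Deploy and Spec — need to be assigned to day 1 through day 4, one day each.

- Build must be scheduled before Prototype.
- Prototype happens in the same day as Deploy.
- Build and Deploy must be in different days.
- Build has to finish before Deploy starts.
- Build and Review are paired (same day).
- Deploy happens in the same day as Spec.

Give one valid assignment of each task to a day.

Spec=day 2, Build=day 1, Prototype=day 2, Review=day 1, Deploy=day 2

Checking: Build(day 1) before Deploy(day 2); Build(day 1) before Prototype(day 2); Build(day 1) != Deploy(day 2); Build = Review = day 1; Prototype = Deploy = day 2; Deploy = Spec = day 2.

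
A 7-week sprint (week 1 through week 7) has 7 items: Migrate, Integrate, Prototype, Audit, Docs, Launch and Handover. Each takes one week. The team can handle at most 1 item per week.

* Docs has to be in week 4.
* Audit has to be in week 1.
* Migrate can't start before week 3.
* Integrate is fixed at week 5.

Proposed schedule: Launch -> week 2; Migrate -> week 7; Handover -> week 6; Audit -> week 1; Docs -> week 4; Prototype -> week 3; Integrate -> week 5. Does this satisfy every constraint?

Yes, all constraints hold

Docs has to be in week 4 — holds.
Migrate can't start before week 3 — holds.
Integrate is fixed at week 5 — holds.
The team can handle at most 1 item per week — holds.
Audit has to be in week 1 — holds.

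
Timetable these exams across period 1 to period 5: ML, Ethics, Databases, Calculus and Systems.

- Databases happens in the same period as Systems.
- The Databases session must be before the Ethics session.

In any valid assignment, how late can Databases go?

Downstream work caps Databases at period 4.
Databases at period 4 is achievable: Systems -> period 4, Calculus -> period 1, Databases -> period 4, ML -> period 1, Ethics -> period 5.

period 4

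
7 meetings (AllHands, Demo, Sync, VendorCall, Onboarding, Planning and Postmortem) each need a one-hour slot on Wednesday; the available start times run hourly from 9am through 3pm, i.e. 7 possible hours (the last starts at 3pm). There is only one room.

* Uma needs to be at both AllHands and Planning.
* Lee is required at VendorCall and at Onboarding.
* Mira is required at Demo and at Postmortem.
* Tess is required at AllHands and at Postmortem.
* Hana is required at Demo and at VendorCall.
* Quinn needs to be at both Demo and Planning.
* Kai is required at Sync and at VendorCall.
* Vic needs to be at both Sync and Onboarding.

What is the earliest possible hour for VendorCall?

9am

VendorCall at 9am is achievable: Demo -> 11am; Postmortem -> 3pm; Planning -> 2pm; Onboarding -> 1pm; Sync -> 12pm; AllHands -> 10am; VendorCall -> 9am.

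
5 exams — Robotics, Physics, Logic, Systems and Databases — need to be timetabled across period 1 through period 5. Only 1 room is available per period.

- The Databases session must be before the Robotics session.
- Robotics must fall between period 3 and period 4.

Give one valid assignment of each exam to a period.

Systems in period 5; Physics in period 2; Databases in period 1; Logic in period 4; Robotics in period 3

Checking: Databases(period 1) before Robotics(period 3); Robotics=period 3 in [period 3,period 4]; max 1 per period (cap 1).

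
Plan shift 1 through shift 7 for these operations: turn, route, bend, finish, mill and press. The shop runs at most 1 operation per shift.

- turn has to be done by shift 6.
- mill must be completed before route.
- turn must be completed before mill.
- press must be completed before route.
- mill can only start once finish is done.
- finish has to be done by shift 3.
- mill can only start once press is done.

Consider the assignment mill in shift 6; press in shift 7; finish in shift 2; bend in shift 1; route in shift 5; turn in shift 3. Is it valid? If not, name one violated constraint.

turn has to be done by shift 6 — holds.
The shop runs at most 1 operation per shift — holds.
mill must be completed before route — violated.
turn must be completed before mill — holds.
press must be completed before route — violated.
mill can only start once finish is done — holds.
mill can only start once press is done — violated.
finish has to be done by shift 3 — holds.

Invalid. press must be completed before route.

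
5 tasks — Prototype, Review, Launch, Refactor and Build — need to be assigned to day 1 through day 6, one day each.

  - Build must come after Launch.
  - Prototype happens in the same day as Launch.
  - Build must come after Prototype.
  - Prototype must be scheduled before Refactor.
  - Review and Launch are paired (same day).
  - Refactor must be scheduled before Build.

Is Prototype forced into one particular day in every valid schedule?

No

Prototype can be day 1 (e.g. Build=day 3; Launch=day 1; Prototype=day 1; Review=day 1; Refactor=day 2) or day 2 (e.g. Review -> day 2, Launch -> day 2, Refactor -> day 3, Build -> day 4, Prototype -> day 2).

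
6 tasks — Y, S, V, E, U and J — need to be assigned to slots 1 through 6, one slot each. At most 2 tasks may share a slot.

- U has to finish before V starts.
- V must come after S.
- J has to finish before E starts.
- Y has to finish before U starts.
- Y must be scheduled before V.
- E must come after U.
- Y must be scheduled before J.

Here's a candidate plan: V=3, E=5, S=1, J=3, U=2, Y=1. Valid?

Yes, all constraints hold

Y has to finish before U starts — holds.
J has to finish before E starts — holds.
At most 2 tasks may share a slot — holds.
Y must be scheduled before V — holds.
Y must be scheduled before J — holds.
U has to finish before V starts — holds.
V must come after S — holds.
E must come after U — holds.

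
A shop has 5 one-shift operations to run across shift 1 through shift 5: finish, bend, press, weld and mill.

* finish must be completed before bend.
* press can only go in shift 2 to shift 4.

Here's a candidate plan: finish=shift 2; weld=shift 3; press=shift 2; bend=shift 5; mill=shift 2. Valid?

press can only go in shift 2 to shift 4 — holds.
finish must be completed before bend — holds.

Yes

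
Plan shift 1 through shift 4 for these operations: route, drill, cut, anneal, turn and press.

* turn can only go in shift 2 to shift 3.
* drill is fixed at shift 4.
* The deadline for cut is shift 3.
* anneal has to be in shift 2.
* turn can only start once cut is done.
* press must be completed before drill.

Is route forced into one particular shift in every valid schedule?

No

route can be shift 1 (e.g. anneal -> shift 2, turn -> shift 2, press -> shift 1, route -> shift 1, cut -> shift 1, drill -> shift 4) or shift 2 (e.g. anneal=shift 2; turn=shift 2; cut=shift 1; drill=shift 4; press=shift 1; route=shift 2).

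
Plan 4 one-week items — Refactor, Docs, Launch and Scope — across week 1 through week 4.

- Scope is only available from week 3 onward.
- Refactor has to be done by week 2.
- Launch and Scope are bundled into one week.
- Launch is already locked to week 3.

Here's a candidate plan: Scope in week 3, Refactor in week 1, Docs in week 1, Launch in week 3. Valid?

Refactor has to be done by week 2 — holds.
Scope is only available from week 3 onward — holds.
Launch is already locked to week 3 — holds.
Launch and Scope are bundled into one week — holds.

Yes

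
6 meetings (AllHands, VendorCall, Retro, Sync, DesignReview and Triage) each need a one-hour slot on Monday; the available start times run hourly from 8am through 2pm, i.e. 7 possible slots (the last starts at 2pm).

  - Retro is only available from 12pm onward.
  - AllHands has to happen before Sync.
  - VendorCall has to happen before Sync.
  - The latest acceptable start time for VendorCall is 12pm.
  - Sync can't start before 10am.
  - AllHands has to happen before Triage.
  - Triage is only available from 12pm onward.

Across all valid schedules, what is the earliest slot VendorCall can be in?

8am

VendorCall's own window allows nothing later than 12pm.
VendorCall at 8am is achievable: VendorCall=8am, AllHands=8am, DesignReview=8am, Sync=10am, Triage=12pm, Retro=12pm.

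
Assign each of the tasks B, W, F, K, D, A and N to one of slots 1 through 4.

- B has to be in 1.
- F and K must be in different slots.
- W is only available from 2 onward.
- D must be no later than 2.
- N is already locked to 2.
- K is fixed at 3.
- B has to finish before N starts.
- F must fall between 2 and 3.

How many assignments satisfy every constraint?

Splitting on W: it can be 2 (8), 3 (8), 4 (8). Listing each branch's schedules as (B, F, K, D, A, N):
W=2: (1,2,3,1,1,2) (1,2,3,1,2,2) (1,2,3,1,3,2) (1,2,3,1,4,2) (1,2,3,2,1,2) (1,2,3,2,2,2) (1,2,3,2,3,2) (1,2,3,2,4,2) — 8.
W=3: (1,2,3,1,1,2) (1,2,3,1,2,2) (1,2,3,1,3,2) (1,2,3,1,4,2) (1,2,3,2,1,2) (1,2,3,2,2,2) (1,2,3,2,3,2) (1,2,3,2,4,2) — 8.
W=4: (1,2,3,1,1,2) (1,2,3,1,2,2) (1,2,3,1,3,2) (1,2,3,1,4,2) (1,2,3,2,1,2) (1,2,3,2,2,2) (1,2,3,2,3,2) (1,2,3,2,4,2) — 8.
Summing: 8 + 8 + 8 = 24.

24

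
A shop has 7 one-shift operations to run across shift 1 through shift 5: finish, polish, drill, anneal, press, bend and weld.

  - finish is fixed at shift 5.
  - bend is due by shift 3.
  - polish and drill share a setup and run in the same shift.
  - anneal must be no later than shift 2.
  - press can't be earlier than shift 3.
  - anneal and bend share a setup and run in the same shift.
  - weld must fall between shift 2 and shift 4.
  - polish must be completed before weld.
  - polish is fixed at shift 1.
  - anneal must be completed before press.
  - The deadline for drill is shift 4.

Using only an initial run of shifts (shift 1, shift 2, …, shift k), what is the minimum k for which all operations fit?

The precedence chain requires at least 2 distinct shifts.
finish can't be placed before shift 5, so the schedule must run through at least shift 5.
5 works (last occupied shift: shift 5): for example drill in shift 1, press in shift 3, polish in shift 1, anneal in shift 1, weld in shift 2, bend in shift 1, finish in shift 5.

5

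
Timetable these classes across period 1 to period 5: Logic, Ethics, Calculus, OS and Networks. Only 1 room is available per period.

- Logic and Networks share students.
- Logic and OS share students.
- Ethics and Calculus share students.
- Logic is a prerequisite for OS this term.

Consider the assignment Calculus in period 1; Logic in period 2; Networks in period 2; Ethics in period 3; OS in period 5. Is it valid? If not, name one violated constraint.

No — it violates: Logic and Networks share students

Logic and Networks share students — violated.
Only 1 room is available per period — violated.
Ethics and Calculus share students — holds.
Logic is a prerequisite for OS this term — holds.
Logic and OS share students — holds.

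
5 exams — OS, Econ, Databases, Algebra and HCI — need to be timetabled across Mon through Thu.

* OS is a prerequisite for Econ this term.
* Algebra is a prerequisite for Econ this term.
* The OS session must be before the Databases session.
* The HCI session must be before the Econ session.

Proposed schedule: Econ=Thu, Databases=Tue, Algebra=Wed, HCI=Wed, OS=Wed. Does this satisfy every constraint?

No. The OS session must be before the Databases session is not satisfied.

OS is a prerequisite for Econ this term — holds.
The HCI session must be before the Econ session — holds.
Algebra is a prerequisite for Econ this term — holds.
The OS session must be before the Databases session — violated.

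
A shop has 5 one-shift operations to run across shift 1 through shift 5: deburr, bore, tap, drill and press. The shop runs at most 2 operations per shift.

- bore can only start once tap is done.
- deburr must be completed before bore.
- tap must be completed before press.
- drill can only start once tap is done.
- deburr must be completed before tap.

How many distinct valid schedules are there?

Splitting on deburr: it can be shift 1 (30), shift 2 (6). Listing each branch's schedules as (bore, tap, drill, press) by shift number:
deburr=shift 1: (3,2,3,4) (3,2,3,5) (3,2,4,3) (3,2,4,4) (3,2,4,5) (3,2,5,3) (3,2,5,4) (3,2,5,5) (4,2,3,3) (4,2,3,4) (4,2,3,5) (4,2,4,3) (4,2,4,5) (4,2,5,3) (4,2,5,4) (4,2,5,5) (4,3,4,5) (4,3,5,4) (4,3,5,5) (5,2,3,3) (5,2,3,4) (5,2,3,5) (5,2,4,3) (5,2,4,4) (5,2,4,5) (5,2,5,3) (5,2,5,4) (5,3,4,4) (5,3,4,5) (5,3,5,4) — 30.
deburr=shift 2: (4,3,4,5) (4,3,5,4) (4,3,5,5) (5,3,4,4) (5,3,4,5) (5,3,5,4) — 6.
Summing: 30 + 6 = 36.

36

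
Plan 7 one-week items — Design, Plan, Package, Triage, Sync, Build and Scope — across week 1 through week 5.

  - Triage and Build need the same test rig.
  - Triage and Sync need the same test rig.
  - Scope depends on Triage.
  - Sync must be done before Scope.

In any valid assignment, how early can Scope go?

week 3

Precedence pushes Scope to at least week 2.
Scope at week 3 is achievable: Triage in week 1; Plan in week 1; Design in week 1; Sync in week 2; Package in week 1; Build in week 2; Scope in week 3.
Nothing earlier works — the conflict constraints rule out every week before week 3.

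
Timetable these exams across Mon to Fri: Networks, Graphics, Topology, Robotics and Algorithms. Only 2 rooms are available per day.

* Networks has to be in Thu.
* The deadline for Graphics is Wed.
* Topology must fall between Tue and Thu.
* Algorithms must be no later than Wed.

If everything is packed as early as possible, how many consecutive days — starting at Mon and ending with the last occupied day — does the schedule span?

With at most 2 per day and 5 exams, at least 3 days are needed.
Networks can't be placed before Thu — that is day 4 counting from Mon — so the schedule must run through at least 4 days.
4 works (last occupied day: Thu): for example Networks=Thu, Topology=Tue, Robotics=Tue, Graphics=Mon, Algorithms=Mon.

4 days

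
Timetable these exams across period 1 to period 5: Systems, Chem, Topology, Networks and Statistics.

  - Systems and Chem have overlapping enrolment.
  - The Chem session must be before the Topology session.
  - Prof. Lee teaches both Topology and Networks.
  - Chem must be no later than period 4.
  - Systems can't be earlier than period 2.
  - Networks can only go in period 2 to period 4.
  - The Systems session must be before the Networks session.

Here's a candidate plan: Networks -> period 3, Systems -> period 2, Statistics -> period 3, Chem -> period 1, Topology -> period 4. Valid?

Valid

Systems and Chem have overlapping enrolment — holds.
The Chem session must be before the Topology session — holds.
Chem must be no later than period 4 — holds.
Prof. Lee teaches both Topology and Networks — holds.
The Systems session must be before the Networks session — holds.
Networks can only go in period 2 to period 4 — holds.
Systems can't be earlier than period 2 — holds.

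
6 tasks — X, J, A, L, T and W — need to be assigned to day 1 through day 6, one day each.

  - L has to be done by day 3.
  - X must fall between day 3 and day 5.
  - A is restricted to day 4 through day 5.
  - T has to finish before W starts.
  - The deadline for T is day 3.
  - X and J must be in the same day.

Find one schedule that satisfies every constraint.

X -> day 3, W -> day 2, L -> day 1, T -> day 1, A -> day 4, J -> day 3

Checking: T(day 1) before W(day 2); X = J = day 3; A=day 4 in [day 4,day 5]; X=day 3 in [day 3,day 5]; L=day 1 in [day 1,day 3]; T=day 1 in [day 1,day 3].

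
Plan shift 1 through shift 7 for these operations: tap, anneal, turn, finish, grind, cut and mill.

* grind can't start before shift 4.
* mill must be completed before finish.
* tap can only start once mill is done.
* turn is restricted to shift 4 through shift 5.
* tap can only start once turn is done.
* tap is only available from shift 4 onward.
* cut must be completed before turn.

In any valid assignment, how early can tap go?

Tap is available from shift 4; precedence pushes tap to at least shift 5.
tap at shift 5 is achievable: finish -> shift 2, grind -> shift 4, mill -> shift 1, tap -> shift 5, cut -> shift 1, anneal -> shift 1, turn -> shift 4.

shift 5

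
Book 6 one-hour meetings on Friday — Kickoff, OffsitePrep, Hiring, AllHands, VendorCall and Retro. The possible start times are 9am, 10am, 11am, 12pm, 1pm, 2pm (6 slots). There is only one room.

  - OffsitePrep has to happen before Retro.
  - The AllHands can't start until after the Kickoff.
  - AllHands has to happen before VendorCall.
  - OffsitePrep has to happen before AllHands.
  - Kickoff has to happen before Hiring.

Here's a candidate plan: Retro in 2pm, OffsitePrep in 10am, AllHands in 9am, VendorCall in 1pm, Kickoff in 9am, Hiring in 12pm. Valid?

OffsitePrep has to happen before AllHands — violated.
AllHands has to happen before VendorCall — holds.
OffsitePrep has to happen before Retro — holds.
The AllHands can't start until after the Kickoff — violated.
There is only one room — violated.
Kickoff has to happen before Hiring — holds.

No — it violates: There is only one room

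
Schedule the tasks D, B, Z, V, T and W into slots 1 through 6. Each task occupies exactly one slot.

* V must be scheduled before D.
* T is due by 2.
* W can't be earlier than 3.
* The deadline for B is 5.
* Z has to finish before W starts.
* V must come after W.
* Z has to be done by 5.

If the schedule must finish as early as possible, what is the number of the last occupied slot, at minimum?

slot 5

The precedence chain requires at least 4 distinct slots.
Propagating the time windows through the other constraints, D can't land before 5, so the schedule must run through at least slot 5.
5 works (last occupied slot: 5): for example T in 1; B in 1; V in 4; Z in 1; D in 5; W in 3.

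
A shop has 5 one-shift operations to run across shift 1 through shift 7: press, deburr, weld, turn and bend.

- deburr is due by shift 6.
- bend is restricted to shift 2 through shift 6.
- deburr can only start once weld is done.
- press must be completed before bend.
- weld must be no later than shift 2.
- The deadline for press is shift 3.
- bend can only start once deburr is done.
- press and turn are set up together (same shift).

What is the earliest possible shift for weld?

Weld's own window allows nothing later than shift 2.
weld at shift 1 is achievable: press -> shift 1; weld -> shift 1; bend -> shift 3; deburr -> shift 2; turn -> shift 1.

shift 1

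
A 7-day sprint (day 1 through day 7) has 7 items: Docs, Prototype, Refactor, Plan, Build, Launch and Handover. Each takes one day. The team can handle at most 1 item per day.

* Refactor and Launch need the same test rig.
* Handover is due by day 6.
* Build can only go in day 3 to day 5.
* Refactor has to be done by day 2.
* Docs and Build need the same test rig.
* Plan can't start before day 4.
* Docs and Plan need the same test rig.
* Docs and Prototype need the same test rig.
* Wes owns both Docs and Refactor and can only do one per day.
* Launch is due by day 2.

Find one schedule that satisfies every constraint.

Refactor in day 1; Launch in day 2; Prototype in day 7; Docs in day 6; Handover in day 5; Build in day 3; Plan in day 4

Checking: Docs(day 6) != Build(day 3); Refactor(day 1) != Launch(day 2); Docs(day 6) != Prototype(day 7); Docs(day 6) != Plan(day 4); Docs(day 6) != Refactor(day 1); Plan=day 4 in [day 4,day 7]; Refactor=day 1 in [day 1,day 2]; Handover=day 5 in [day 1,day 6]; Launch=day 2 in [day 1,day 2]; Build=day 3 in [day 3,day 5]; max 1 per day (cap 1).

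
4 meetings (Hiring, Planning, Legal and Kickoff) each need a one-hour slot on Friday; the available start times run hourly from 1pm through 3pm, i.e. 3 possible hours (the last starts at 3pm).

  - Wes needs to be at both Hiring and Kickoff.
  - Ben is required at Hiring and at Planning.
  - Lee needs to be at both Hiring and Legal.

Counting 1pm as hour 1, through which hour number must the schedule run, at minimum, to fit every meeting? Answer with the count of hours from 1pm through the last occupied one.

2 hours

Could 1 hour be enough, i.e. nothing placed later than 1pm? No: Planning can't share with Hiring (1pm) → nothing is left.
So 1 hour is not enough.
2 works (last occupied hour: 2pm): for example Hiring=1pm; Legal=2pm; Kickoff=2pm; Planning=2pm.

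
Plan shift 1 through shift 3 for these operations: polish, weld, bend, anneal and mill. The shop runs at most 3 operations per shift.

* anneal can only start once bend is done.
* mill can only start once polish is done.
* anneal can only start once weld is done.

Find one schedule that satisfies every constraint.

mill=shift 2, weld=shift 1, bend=shift 1, anneal=shift 2, polish=shift 1

Checking: weld(shift 1) before anneal(shift 2); polish(shift 1) before mill(shift 2); bend(shift 1) before anneal(shift 2); max 3 per shift (cap 3).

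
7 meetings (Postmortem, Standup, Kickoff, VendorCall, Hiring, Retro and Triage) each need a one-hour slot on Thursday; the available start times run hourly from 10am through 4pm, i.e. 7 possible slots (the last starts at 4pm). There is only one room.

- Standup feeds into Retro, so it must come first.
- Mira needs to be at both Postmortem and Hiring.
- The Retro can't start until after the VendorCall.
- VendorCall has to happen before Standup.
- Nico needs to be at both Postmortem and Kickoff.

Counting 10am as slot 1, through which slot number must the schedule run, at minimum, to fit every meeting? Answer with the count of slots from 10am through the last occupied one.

7 slots

The precedence chain requires at least 3 distinct slots.
With at most 1 per slot and 7 meetings, at least 7 slots are needed.
7 works (last occupied slot: 4pm): for example Postmortem in 1pm, Hiring in 3pm, Triage in 4pm, Retro in 12pm, Kickoff in 2pm, Standup in 11am, VendorCall in 10am.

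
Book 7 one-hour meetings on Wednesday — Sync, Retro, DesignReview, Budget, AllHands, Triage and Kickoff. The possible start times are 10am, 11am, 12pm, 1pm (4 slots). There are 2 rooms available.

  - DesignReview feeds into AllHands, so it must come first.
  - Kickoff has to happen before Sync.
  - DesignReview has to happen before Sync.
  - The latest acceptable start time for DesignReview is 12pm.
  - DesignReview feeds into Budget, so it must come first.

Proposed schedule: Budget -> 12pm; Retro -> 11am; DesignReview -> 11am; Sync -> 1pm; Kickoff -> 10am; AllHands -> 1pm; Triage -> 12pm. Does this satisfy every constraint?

DesignReview has to happen before Sync — holds.
The latest acceptable start time for DesignReview is 12pm — holds.
Kickoff has to happen before Sync — holds.
DesignReview feeds into Budget, so it must come first — holds.
There are 2 rooms available — holds.
DesignReview feeds into AllHands, so it must come first — holds.

Valid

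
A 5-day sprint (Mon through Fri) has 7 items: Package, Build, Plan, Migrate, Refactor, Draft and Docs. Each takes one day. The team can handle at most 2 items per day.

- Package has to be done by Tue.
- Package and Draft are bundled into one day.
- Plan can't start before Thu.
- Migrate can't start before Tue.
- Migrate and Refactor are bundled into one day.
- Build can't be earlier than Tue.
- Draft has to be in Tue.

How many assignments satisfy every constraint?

20

Splitting on Build: it can be Wed (6), Thu (7), Fri (7). Listing each branch's schedules as (Package, Plan, Migrate, Refactor, Draft, Docs):
Build=Wed: (Tue,Thu,Fri,Fri,Tue,Mon) (Tue,Thu,Fri,Fri,Tue,Wed) (Tue,Thu,Fri,Fri,Tue,Thu) (Tue,Fri,Thu,Thu,Tue,Mon) (Tue,Fri,Thu,Thu,Tue,Wed) (Tue,Fri,Thu,Thu,Tue,Fri) — 6.
Build=Thu: (Tue,Thu,Wed,Wed,Tue,Mon) (Tue,Thu,Wed,Wed,Tue,Fri) (Tue,Thu,Fri,Fri,Tue,Mon) (Tue,Thu,Fri,Fri,Tue,Wed) (Tue,Fri,Wed,Wed,Tue,Mon) (Tue,Fri,Wed,Wed,Tue,Thu) (Tue,Fri,Wed,Wed,Tue,Fri) — 7.
Build=Fri: (Tue,Thu,Wed,Wed,Tue,Mon) (Tue,Thu,Wed,Wed,Tue,Thu) (Tue,Thu,Wed,Wed,Tue,Fri) (Tue,Fri,Wed,Wed,Tue,Mon) (Tue,Fri,Wed,Wed,Tue,Thu) (Tue,Fri,Thu,Thu,Tue,Mon) (Tue,Fri,Thu,Thu,Tue,Wed) — 7.
Summing: 6 + 7 + 7 = 20.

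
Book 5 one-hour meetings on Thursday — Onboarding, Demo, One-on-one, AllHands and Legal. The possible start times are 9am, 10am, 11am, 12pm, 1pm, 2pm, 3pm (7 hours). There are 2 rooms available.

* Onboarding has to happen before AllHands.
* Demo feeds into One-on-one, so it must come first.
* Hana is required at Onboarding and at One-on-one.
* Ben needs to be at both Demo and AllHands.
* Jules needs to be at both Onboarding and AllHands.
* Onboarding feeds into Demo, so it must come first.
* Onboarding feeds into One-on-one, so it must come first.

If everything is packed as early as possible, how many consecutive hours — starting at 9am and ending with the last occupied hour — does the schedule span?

3 hours

The precedence chain requires at least 3 distinct hours.
With at most 2 per hour and 5 meetings, at least 3 hours are needed.
3 works (last occupied hour: 11am): for example Legal in 9am, AllHands in 11am, Onboarding in 9am, Demo in 10am, One-on-one in 11am.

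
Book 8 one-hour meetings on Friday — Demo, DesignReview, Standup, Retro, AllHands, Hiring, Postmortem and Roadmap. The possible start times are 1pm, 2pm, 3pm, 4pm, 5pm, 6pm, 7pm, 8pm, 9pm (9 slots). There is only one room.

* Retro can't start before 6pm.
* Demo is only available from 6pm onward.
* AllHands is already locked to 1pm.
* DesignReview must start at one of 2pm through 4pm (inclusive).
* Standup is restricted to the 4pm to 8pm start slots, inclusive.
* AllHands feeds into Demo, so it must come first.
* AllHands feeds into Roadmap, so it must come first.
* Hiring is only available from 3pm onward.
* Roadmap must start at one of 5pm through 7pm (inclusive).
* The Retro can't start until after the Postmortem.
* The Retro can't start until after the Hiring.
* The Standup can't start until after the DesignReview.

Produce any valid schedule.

Demo -> 7pm, AllHands -> 1pm, Postmortem -> 4pm, Hiring -> 3pm, DesignReview -> 2pm, Retro -> 6pm, Roadmap -> 5pm, Standup -> 8pm

Checking: DesignReview(2pm) before Standup(8pm); AllHands(1pm) before Roadmap(5pm); AllHands(1pm) before Demo(7pm); Postmortem(4pm) before Retro(6pm); Hiring(3pm) before Retro(6pm); Hiring=3pm in [3pm,9pm]; DesignReview=2pm in [2pm,4pm]; Demo=7pm in [6pm,9pm]; Standup=8pm in [4pm,8pm]; Roadmap=5pm in [5pm,7pm]; Retro=6pm in [6pm,9pm]; AllHands=1pm in [1pm,1pm]; max 1 per slot (cap 1).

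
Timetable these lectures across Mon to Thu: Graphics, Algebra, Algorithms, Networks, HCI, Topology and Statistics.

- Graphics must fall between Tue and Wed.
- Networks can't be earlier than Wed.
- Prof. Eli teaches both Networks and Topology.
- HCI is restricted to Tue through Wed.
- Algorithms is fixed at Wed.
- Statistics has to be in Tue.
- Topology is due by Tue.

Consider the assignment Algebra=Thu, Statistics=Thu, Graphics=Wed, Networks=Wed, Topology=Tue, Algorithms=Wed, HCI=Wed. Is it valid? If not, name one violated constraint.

No — it violates: Statistics has to be in Tue

Prof. Eli teaches both Networks and Topology — holds.
Graphics must fall between Tue and Wed — holds.
Networks can't be earlier than Wed — holds.
HCI is restricted to Tue through Wed — holds.
Topology is due by Tue — holds.
Statistics has to be in Tue — violated.
Algorithms is fixed at Wed — holds.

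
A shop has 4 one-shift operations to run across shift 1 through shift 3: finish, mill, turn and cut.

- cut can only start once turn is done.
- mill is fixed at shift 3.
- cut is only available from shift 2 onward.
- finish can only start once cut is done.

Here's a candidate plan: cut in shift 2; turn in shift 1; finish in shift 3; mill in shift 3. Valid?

Yes, all constraints hold

cut is only available from shift 2 onward — holds.
mill is fixed at shift 3 — holds.
cut can only start once turn is done — holds.
finish can only start once cut is done — holds.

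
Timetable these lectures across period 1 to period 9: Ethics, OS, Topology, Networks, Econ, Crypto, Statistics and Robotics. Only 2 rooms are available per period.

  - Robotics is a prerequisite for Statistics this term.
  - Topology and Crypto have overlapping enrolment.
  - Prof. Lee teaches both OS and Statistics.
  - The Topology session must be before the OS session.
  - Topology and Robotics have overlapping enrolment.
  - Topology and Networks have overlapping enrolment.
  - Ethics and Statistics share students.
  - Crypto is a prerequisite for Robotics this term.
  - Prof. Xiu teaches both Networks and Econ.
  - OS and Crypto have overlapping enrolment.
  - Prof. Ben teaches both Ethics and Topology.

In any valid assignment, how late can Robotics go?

period 8

Precedence pushes Robotics to at least period 2; downstream work caps Robotics at period 8.
Robotics at period 8 is achievable: OS=period 2; Ethics=period 2; Robotics=period 8; Statistics=period 9; Networks=period 3; Crypto=period 3; Econ=period 1; Topology=period 1.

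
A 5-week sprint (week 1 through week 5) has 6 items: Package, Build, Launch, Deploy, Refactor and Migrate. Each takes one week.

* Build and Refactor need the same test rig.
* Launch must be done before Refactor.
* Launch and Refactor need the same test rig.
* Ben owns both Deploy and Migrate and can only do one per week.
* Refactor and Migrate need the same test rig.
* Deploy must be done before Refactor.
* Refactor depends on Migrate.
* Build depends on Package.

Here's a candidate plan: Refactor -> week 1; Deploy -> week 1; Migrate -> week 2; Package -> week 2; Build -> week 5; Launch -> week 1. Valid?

Invalid. Launch and Refactor need the same test rig.

Launch and Refactor need the same test rig — violated.
Build depends on Package — holds.
Refactor depends on Migrate — violated.
Ben owns both Deploy and Migrate and can only do one per week — holds.
Build and Refactor need the same test rig — holds.
Deploy must be done before Refactor — violated.
Launch must be done before Refactor — violated.
Refactor and Migrate need the same test rig — holds.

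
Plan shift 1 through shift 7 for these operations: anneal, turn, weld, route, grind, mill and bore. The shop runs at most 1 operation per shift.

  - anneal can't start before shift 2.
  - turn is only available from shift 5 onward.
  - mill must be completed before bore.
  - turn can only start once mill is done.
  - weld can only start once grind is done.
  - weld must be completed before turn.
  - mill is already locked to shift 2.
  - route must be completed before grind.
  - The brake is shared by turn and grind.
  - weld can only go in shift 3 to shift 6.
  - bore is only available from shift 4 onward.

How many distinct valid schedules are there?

16

Splitting on anneal: it can be shift 3 (4), shift 4 (3), shift 5 (3), shift 6 (3), shift 7 (3). Listing each branch's schedules as (turn, weld, route, grind, mill, bore) by shift number:
anneal=shift 3: (6,5,1,4,2,7) (7,5,1,4,2,6) (7,6,1,4,2,5) (7,6,1,5,2,4) — 4.
anneal=shift 4: (6,5,1,3,2,7) (7,5,1,3,2,6) (7,6,1,3,2,5) — 3.
anneal=shift 5: (6,4,1,3,2,7) (7,4,1,3,2,6) (7,6,1,3,2,4) — 3.
anneal=shift 6: (5,4,1,3,2,7) (7,4,1,3,2,5) (7,5,1,3,2,4) — 3.
anneal=shift 7: (5,4,1,3,2,6) (6,4,1,3,2,5) (6,5,1,3,2,4) — 3.
Summing: 4 + 3 + 3 + 3 + 3 = 16.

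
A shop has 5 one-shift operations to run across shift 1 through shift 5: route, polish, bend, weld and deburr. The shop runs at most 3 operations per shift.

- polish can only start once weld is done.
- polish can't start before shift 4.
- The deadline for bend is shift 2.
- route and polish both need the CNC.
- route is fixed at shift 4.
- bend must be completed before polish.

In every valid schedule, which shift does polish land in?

polish's window is shift 4–shift 5.
route is fixed at shift 4, and polish can't share a shift with route.
So polish must be shift 5.

shift 5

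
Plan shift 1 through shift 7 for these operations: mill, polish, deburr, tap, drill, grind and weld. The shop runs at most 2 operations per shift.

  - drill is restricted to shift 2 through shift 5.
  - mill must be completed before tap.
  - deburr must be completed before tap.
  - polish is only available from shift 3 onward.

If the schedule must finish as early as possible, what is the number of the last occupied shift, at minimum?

shift 4

The precedence chain requires at least 2 distinct shifts.
With at most 2 per shift and 7 operations, at least 4 shifts are needed.
polish can't be placed before shift 3, so the schedule must run through at least shift 3.
4 works (last occupied shift: shift 4): for example drill=shift 2; mill=shift 1; weld=shift 4; grind=shift 3; polish=shift 3; tap=shift 2; deburr=shift 1.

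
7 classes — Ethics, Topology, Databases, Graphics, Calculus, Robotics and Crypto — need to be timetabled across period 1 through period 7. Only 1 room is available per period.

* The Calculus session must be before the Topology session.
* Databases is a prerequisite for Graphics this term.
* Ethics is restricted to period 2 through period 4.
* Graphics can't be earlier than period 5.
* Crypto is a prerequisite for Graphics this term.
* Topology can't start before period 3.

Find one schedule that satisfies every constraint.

Ethics in period 2; Robotics in period 7; Topology in period 6; Databases in period 1; Calculus in period 3; Graphics in period 5; Crypto in period 4

Checking: Crypto(period 4) before Graphics(period 5); Databases(period 1) before Graphics(period 5); Calculus(period 3) before Topology(period 6); Graphics=period 5 in [period 5,period 7]; Topology=period 6 in [period 3,period 7]; Ethics=period 2 in [period 2,period 4]; max 1 per period (cap 1).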